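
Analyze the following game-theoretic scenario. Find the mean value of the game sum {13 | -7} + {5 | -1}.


G1 = {13 | -7}, G2 = {5 | -1}
Each is a switch {a | b} with numbers a > b; its mean value is (a + b)/2, and mean value is additive over game sums: m(G1 + G2) = m(G1) + m(G2).
Mean of G1 = (13 + (-7))/2 = 6/2 = 3
Mean of G2 = (5 + (-1))/2 = 4/2 = 2
Mean of G1 + G2 = 3 + 2 = 5

5


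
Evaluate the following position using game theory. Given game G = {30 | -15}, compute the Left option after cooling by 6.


Original game: {30 | -15} (a switch {a | b} with a > b).
Cooling by t (for t below the temperature (a - b)/2 = 45/2) taxes each move by t: {a | b} cooled by t is {a - t | b + t}.
Cooling amount: t = 6
Cooled Left option: 30 - 6 = 24
Cooled Right option: -15 + 6 = -9
Cooled game: {24 | -9}
Left option = 24

24


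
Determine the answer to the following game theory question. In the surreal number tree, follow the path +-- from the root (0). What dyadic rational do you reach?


Sign expansion: +--
Rule: track bounds (lo, hi), initially (-inf, +inf). On '+', the current value becomes lo and we move to the simplest number in (value, hi): value + 1 if hi = +inf, otherwise the midpoint (value + hi)/2. On '-', the current value becomes hi and we move to value - 1 if lo = -inf, otherwise the midpoint (lo + value)/2.
Start at 0.
Step 1: sign = +, move right. Bounds: (0, +inf). Value = 1
Step 2: sign = -, move left. Bounds: (0, 1). Value = 1/2
Step 3: sign = -, move left. Bounds: (0, 1/2). Value = 1/4
The surreal number with sign expansion +-- is 1/4.

1/4


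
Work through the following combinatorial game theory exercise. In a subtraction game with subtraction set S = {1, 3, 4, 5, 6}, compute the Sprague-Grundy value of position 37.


The subtraction set is S = {1, 3, 4, 5, 6}.
G(k) = mex{ G(k - s) : s in S, s <= k }. We compute iteratively: G(0) = 0.
G(1) = mex({0}) = 1
G(2) = mex({1}) = 0
G(3) = mex({0}) = 1
G(4) = mex({0, 1}) = 2
G(5) = mex({0, 1, 2}) = 3
G(6) = mex({0, 1, 3}) = 2
G(7) = mex({0, 1, 2}) = 3
G(8) = mex({0, 1, 2, 3}) = 4
G(9) = mex({1, 2, 3, 4}) = 0
G(10) = mex({0, 2, 3}) = 1
G(11) = mex({1, 2, 3, 4}) = 0
G(12) = mex({0, 2, 3, 4}) = 1
G(13) = mex({0, 1, 3, 4}) = 2
G(14) = mex({0, 1, 2, 4}) = 3
Observe that G(9)..G(14) = 0, 1, 0, 1, 2, 3 repeats G(0)..G(5) = 0, 1, 0, 1, 2, 3.
For k >= max(S) = 6, G(k) is determined by the previous 6 values G(k-6)..G(k-1); a window of 6 consecutive values has recurred shifted by 9, so by induction G(k + 9) = G(k) for all k >= 0: the sequence is periodic from the start with period 9.
One period: G(0..8) = 0, 1, 0, 1, 2, 3, 2, 3, 4.
37 mod 9 = 1, so G(37) = G(1) = 1.

1


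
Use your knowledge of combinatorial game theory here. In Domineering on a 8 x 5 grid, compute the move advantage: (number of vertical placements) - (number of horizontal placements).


Board is 8 x 5 (rows x cols).
Left (vertical) placements: (rows-1) * cols = 7 * 5 = 35
Right (horizontal) placements: rows * (cols-1) = 8 * 4 = 32
Advantage = Left - Right = 35 - 32 = 3

3


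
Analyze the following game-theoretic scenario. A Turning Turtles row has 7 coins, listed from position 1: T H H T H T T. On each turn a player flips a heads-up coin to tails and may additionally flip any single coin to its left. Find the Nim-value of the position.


Coins: T H H T H T T
Key fact: a single head at position k behaves exactly like a Nim heap of size k (turning it to T and optionally flipping a coin at j < k corresponds to moving the heap from k to j, or to 0), and heads combine as a disjunctive sum (two heads at the same place would cancel, matching j XOR j = 0). So the Nim-value is the XOR of the 1-indexed positions of the heads.
Face-up positions (1-indexed): [2, 3, 5]
XOR 0 with 2: 0 XOR 2 = 2
XOR 2 with 3: 2 XOR 3 = 1
XOR 1 with 5: 1 XOR 5 = 4
Nim-value = 4

4


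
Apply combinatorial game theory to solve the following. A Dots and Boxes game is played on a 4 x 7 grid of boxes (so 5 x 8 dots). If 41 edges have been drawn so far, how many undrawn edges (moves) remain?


Grid: 4 x 7 boxes, i.e. 5 rows and 8 columns of dots.
Horizontal edges: (rows + 1) * cols = 5 * 7 = 35
Vertical edges: rows * (cols + 1) = 4 * 8 = 32
Total edges: 35 + 32 = 67
Edges drawn: 41
Remaining: 67 - 41 = 26

26


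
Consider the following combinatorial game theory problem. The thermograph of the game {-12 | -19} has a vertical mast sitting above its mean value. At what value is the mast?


Game = {-12 | -19}, a switch {a | b} with numbers a > b.
Its thermograph has left wall a - t and right wall b + t, which meet at t = (a - b)/2, where both equal (a + b)/2. So the mast (mean value) is at (a + b)/2.
Mean = (-12 + (-19))/2 = -31/2 = -31/2

-31/2


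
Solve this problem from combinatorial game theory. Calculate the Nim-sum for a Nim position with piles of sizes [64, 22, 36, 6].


We need the XOR (exclusive or) of all pile sizes.
After XOR-ing pile 1 (size 64): 0 XOR 64 = 64
After XOR-ing pile 2 (size 22): 64 XOR 22 = 86
After XOR-ing pile 3 (size 36): 86 XOR 36 = 114
After XOR-ing pile 4 (size 6): 114 XOR 6 = 116
The Nim-value of this position is 116.

116


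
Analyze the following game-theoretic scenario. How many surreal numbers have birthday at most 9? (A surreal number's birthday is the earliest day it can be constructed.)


Day 0: {|} = 0 is born. Count = 1.
Day n: the number of surreal numbers born by day n is 2^(n+1) - 1.
By day 0: 2^1 - 1 = 1
By day 1: 2^2 - 1 = 3
By day 2: 2^3 - 1 = 7
By day 3: 2^4 - 1 = 15
By day 4: 2^5 - 1 = 31
By day 5: 2^6 - 1 = 63
By day 6: 2^7 - 1 = 127
By day 7: 2^8 - 1 = 255
By day 8: 2^9 - 1 = 511
By day 9: 2^10 - 1 = 1023
By day 9: 1023 surreal numbers.

1023


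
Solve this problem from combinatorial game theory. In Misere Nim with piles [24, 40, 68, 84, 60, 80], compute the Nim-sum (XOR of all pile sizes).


We need the XOR (exclusive or) of all pile sizes.
After XOR-ing pile 1 (size 24): 0 XOR 24 = 24
After XOR-ing pile 2 (size 40): 24 XOR 40 = 48
After XOR-ing pile 3 (size 68): 48 XOR 68 = 116
After XOR-ing pile 4 (size 84): 116 XOR 84 = 32
After XOR-ing pile 5 (size 60): 32 XOR 60 = 28
After XOR-ing pile 6 (size 80): 28 XOR 80 = 76
The Nim-value of this position is 76.

76


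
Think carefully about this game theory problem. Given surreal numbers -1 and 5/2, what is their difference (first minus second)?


x = -1, y = 5/2
Converting to common denominator: 2
x = -2/2, y = 5/2
x - y = -1 - 5/2 = -7/2

-7/2


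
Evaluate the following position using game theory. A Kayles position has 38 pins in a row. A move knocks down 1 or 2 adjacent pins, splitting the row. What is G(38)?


Kayles: a move removes 1 or 2 adjacent pins from a contiguous row.
Removing pins from a row of k leaves two independent rows (a, b) with a + b = k - 1 (one pin) or a + b = k - 2 (two pins); an end removal gives a = 0.
By Sprague-Grundy, G(k) = mex{ G(a) XOR G(b) } over all these splits. G(0) = 0.
G(1): splits (0,0):0^0=0 -> mex({0}) = 1
G(2): splits (0,1):0^1=1 (0,0):0^0=0 -> mex({0, 1}) = 2
G(3): splits (0,2):0^2=2 (1,1):1^1=0 (0,1):0^1=1 -> mex({0, 1, 2}) = 3
G(4): splits (0,3):0^3=3 (1,2):1^2=3 (0,2):0^2=2 (1,1):1^1=0 -> mex({0, 2, 3}) = 1
G(5): splits (0,4):0^1=1 (1,3):1^3=2 (2,2):2^2=0 (0,3):0^3=3 (1,2):1^2=3 -> mex({0, 1, 2, 3}) = 4
G(6) = mex({0, 1, 2, 4}) = 3
G(7) = mex({0, 1, 3, 4, 5}) = 2
G(8) = mex({0, 2, 3, 5, 6}) = 1
G(9) = mex({0, 1, 2, 3, 6, 7}) = 4
G(10) = mex({0, 1, 3, 4, 5, 7}) = 2
G(11) = mex({0, 1, 2, 3, 4, 5}) = 6
G(12) = mex({0, 1, 2, 3, 5, 6, 7}) = 4
G(13) = mex({0, 2, 3, 4, 6, 7}) = 1
G(14) = mex({0, 1, 4, 5, 6, 7}) = 2
G(15) = mex({0, 1, 2, 3, 4, 5, 6}) = 7
G(16) = mex({0, 2, 3, 5, 6, 7}) = 1
G(17) = mex({0, 1, 2, 3, 5, 6, 7}) = 4
G(18) = mex({0, 1, 2, 4, 5, 6}) = 3
G(19) = mex({0, 1, 3, 4, 5, 7}) = 2
G(20) = mex({0, 2, 3, 4, 5, 6, 7}) = 1
G(21) = mex({0, 1, 2, 3, 5, 6, 7}) = 4
G(22) = mex({0, 1, 2, 3, 4, 5, 7}) = 6
G(23) = mex({0, 1, 2, 3, 4, 5, 6}) = 7
G(24) = mex({0, 1, 2, 3, 5, 6, 7}) = 4
G(25) = mex({0, 2, 3, 4, 6, 7}) = 1
G(26) = mex({0, 1, 3, 4, 5, 6, 7}) = 2
G(27) = mex({0, 1, 2, 3, 4, 5, 6, 7}) = 8
G(28) = mex({0, 1, 2, 3, 4, 6, 7, 8}) = 5
G(29) = mex({0, 1, 2, 3, 5, 6, 7, 8, 9}) = 4
G(30) = mex({0, 1, 2, 3, 4, 5, 6, 9, 10}) = 7
G(31) = mex({0, 1, 3, 4, 5, 7, 10, 11}) = 2
G(32) = mex({0, 2, 3, 4, 5, 6, 7, 9, 11}) = 1
G(33) = mex({0, 1, 2, 3, 4, 5, 6, 7, 9, 12}) = 8
G(34) = mex({0, 1, 2, 3, 4, 5, 7, 8, 11, 12}) = 6
G(35) = mex({0, 1, 2, 3, 4, 5, 6, 8, 9, 10, 11}) = 7
G(36) = mex({0, 1, 2, 3, 5, 6, 7, 9, 10}) = 4
G(37) = mex({0, 2, 3, 4, 6, 7, 9, 10, 11, 12}) = 1
G(38) = mex({0, 1, 3, 4, 5, 6, 7, 9, 10, 11, 12}) = 2
Therefore G(38) = 2.

2


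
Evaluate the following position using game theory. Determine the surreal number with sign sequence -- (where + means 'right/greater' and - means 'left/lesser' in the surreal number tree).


Sign expansion: --
Rule: track bounds (lo, hi), initially (-inf, +inf). On '+', the current value becomes lo and we move to the simplest number in (value, hi): value + 1 if hi = +inf, otherwise the midpoint (value + hi)/2. On '-', the current value becomes hi and we move to value - 1 if lo = -inf, otherwise the midpoint (lo + value)/2.
Start at 0.
Step 1: sign = -, move left. Bounds: (-inf, 0). Value = -1
Step 2: sign = -, move left. Bounds: (-inf, -1). Value = -2
The surreal number with sign expansion -- is -2.

-2


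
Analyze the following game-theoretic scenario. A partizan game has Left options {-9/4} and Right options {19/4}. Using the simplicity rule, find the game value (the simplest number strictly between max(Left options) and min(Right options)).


Left options: {-9/4}, max = -9/4
Right options: {19/4}, min = 19/4
All options are numbers and max(Left) < min(Right), so by the simplicity theorem the value is the simplest (earliest-born) number strictly between -9/4 and 19/4.
Integers -2 through 4 all lie strictly between -9/4 and 19/4.
Among integers, the simplest (lowest birthday = smallest |n|; 0 is born on day 0, +-n on day n) is 0.
No non-integer in the interval can be simpler: if x is a non-integer in the interval, then floor(x) or ceil(x) also lies in the interval (the interval contains an integer), and both are proper prefixes of x's sign expansion, i.e. born earlier. So the game value is 0.
Game value = 0

0


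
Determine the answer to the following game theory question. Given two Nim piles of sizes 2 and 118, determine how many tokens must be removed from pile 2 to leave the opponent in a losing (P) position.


Piles: 2 and 118
Current XOR: 2 XOR 118 = 116 (non-zero, so this is an N-position).
To make the XOR zero, we need to find a move that balances the piles.
For pile 2 (size 118): target = 118 XOR 116 = 2
We reduce pile 2 from 118 to 2.
Tokens removed: 118 - 2 = 116
Verification: 2 XOR 2 = 0

116


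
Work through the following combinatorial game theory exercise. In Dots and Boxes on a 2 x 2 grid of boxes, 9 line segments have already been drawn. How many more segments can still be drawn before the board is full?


Grid: 2 x 2 boxes, i.e. 3 rows and 3 columns of dots.
Horizontal edges: (rows + 1) * cols = 3 * 2 = 6
Vertical edges: rows * (cols + 1) = 2 * 3 = 6
Total edges: 6 + 6 = 12
Edges drawn: 9
Remaining: 12 - 9 = 3

3


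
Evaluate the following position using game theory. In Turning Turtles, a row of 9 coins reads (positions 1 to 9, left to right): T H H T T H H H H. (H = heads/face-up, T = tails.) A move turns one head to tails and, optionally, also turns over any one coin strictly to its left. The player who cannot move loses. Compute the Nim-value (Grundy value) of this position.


Coins: T H H T T H H H H
Key fact: a single head at position k behaves exactly like a Nim heap of size k (turning it to T and optionally flipping a coin at j < k corresponds to moving the heap from k to j, or to 0), and heads combine as a disjunctive sum (two heads at the same place would cancel, matching j XOR j = 0). So the Nim-value is the XOR of the 1-indexed positions of the heads.
Face-up positions (1-indexed): [2, 3, 6, 7, 8, 9]
XOR 0 with 2: 0 XOR 2 = 2
XOR 2 with 3: 2 XOR 3 = 1
XOR 1 with 6: 1 XOR 6 = 7
XOR 7 with 7: 7 XOR 7 = 0
XOR 0 with 8: 0 XOR 8 = 8
XOR 8 with 9: 8 XOR 9 = 1
Nim-value = 1

1


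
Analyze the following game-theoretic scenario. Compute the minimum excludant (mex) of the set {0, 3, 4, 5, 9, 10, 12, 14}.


Set = {0, 3, 4, 5, 9, 10, 12, 14}
0 is in the set.
1 is NOT in the set. This is the mex.
mex = 1

1


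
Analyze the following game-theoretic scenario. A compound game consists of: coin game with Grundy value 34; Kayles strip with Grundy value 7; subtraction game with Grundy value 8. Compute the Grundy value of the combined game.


By the Sprague-Grundy theorem, the Grundy value of a sum of games is the XOR of individual Grundy values.
coin game: Grundy value = 34. Running XOR: 0 XOR 34 = 34
Kayles strip: Grundy value = 7. Running XOR: 34 XOR 7 = 37
subtraction game: Grundy value = 8. Running XOR: 37 XOR 8 = 45
The combined Grundy value is 45.

45


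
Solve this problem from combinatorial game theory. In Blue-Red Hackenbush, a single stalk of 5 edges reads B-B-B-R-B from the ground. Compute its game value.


Edges (from ground): B-B-B-R-B
By Berlekamp's sign-expansion rule, a Blue-Red Hackenbush stalk has the value of the surreal number whose sign sequence is the edge sequence with B -> + and R -> -.
Sign sequence: +++-+
Trace the sign expansion in the surreal number tree, starting from 0:
Edge 1: B (sign +) -> bounds (0, +inf), value = 1
Edge 2: B (sign +) -> bounds (1, +inf), value = 2
Edge 3: B (sign +) -> bounds (2, +inf), value = 3
Edge 4: R (sign -) -> bounds (2, 3), value = 5/2
Edge 5: B (sign +) -> bounds (5/2, 3), value = 11/4
Game value = 11/4

11/4


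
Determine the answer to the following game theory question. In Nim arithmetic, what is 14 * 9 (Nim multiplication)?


Nim multiplication is bilinear over XOR: (u XOR v) * w = (u*w) XOR (v*w).
So we split each operand into its bit components and XOR the pairwise Nim products.
14 = 2 + 4 + 8 (as XOR of powers of 2).
9 = 1 + 8 (as XOR of powers of 2).
Using the standard Nim-product table on single bits:
  2*2 = 3,   2*4 = 8,   2*8 = 12,
  4*4 = 6,   4*8 = 11,  8*8 = 13,
and  1*x = x (identity), k*l = l*k (commutative).
Pairwise Nim products:
  2 * 1 = 2
  2 * 8 = 12
  4 * 1 = 4
  4 * 8 = 11
  8 * 1 = 8
  8 * 8 = 13
XOR them: 2 XOR 12 XOR 4 XOR 11 XOR 8 XOR 13 = 4.
Result: 14 * 9 = 4 (in Nim).

4


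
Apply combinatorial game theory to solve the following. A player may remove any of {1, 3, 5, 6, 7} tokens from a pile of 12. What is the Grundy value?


The subtraction set is S = {1, 3, 5, 6, 7}.
G(k) = mex{ G(k - s) : s in S, s <= k }. We compute iteratively: G(0) = 0.
G(1) = mex({0}) = 1
G(2) = mex({1}) = 0
G(3) = mex({0}) = 1
G(4) = mex({1}) = 0
G(5) = mex({0}) = 1
G(6) = mex({0, 1}) = 2
G(7) = mex({0, 1, 2}) = 3
G(8) = mex({0, 1, 3}) = 2
G(9) = mex({0, 1, 2}) = 3
G(10) = mex({0, 1, 3}) = 2
G(11) = mex({0, 1, 2}) = 3
G(12) = mex({1, 2, 3}) = 0
Therefore G(12) = 0.

0


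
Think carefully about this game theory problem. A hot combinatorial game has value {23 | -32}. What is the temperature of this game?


The game is {23 | -32}, a switch {a | b} with numbers a > b.
Cooling {a | b} by t gives {a - t | b + t}, which stops being hot when a - t = b + t, i.e. at t = (a - b)/2. So the temperature of a switch is (a - b)/2.
Temperature = (Left option - Right option) / 2
= (23 - (-32)) / 2
= 55 / 2
= 55/2

55/2


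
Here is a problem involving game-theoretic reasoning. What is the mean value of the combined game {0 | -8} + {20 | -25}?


G1 = {0 | -8}, G2 = {20 | -25}
Each is a switch {a | b} with numbers a > b; its mean value is (a + b)/2, and mean value is additive over game sums: m(G1 + G2) = m(G1) + m(G2).
Mean of G1 = (0 + (-8))/2 = -8/2 = -4
Mean of G2 = (20 + (-25))/2 = -5/2 = -5/2
Mean of G1 + G2 = -4 + -5/2 = -13/2

-13/2


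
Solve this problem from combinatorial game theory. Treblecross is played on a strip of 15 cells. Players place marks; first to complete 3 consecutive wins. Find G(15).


Treblecross: place X on empty cells; 3-in-a-row wins.
Playing within two cells of an existing X lets the opponent win at once, so sensible play treats the cells i-2..i+2 around each X as dead. The player left with no safe cell loses, so this is a normal-play take-away game on strips of safe cells.
Placing X at cell i (0-indexed) of a strip of k safe cells leaves independent strips of sizes max(0, i-2) and max(0, k-i-3). Hence G(k) = mex{ G(max(0,i-2)) XOR G(max(0,k-i-3)) : 0 <= i < k }, with G(0) = 0.
G(1): splits (0,0):0^0=0 -> mex({0}) = 1
G(2): splits (0,0):0^0=0 -> mex({0}) = 1
G(3): splits (0,0):0^0=0 -> mex({0}) = 1
G(4): splits (0,1):0^1=1 (0,0):0^0=0 -> mex({0, 1}) = 2
G(5): splits (0,2):0^1=1 (0,1):0^1=1 (0,0):0^0=0 -> mex({0, 1}) = 2
G(6) = mex({1}) = 0
G(7) = mex({0, 1, 2}) = 3
G(8) = mex({0, 1, 2}) = 3
G(9) = mex({0, 2}) = 1
G(10) = mex({0, 2, 3}) = 1
G(11) = mex({0, 3}) = 1
G(12) = mex({1, 3}) = 0
G(13) = mex({0, 1, 2, 3}) = 4
G(14) = mex({0, 1, 2}) = 3
G(15) = mex({0, 1, 2}) = 3
Therefore G(15) = 3.

3


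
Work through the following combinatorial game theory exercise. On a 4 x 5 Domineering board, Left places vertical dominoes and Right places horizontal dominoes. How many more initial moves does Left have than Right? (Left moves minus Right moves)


Board is 4 x 5 (rows x cols).
Left (vertical) placements: (rows-1) * cols = 3 * 5 = 15
Right (horizontal) placements: rows * (cols-1) = 4 * 4 = 16
Advantage = Left - Right = 15 - 16 = -1

-1


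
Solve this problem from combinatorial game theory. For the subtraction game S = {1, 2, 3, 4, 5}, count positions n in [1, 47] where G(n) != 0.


Subtraction set S = {1, 2, 3, 4, 5}, so G(n) = n mod 6.
G(n) = 0 when n is a multiple of 6.
Multiples of 6 in [1, 47]: 7
N-positions (nonzero Grundy) = 47 - 7 = 40

40


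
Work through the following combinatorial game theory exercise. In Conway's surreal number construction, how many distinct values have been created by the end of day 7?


Day 0: {|} = 0 is born. Count = 1.
Day n: the number of surreal numbers born by day n is 2^(n+1) - 1.
By day 0: 2^1 - 1 = 1
By day 1: 2^2 - 1 = 3
By day 2: 2^3 - 1 = 7
By day 3: 2^4 - 1 = 15
By day 4: 2^5 - 1 = 31
By day 5: 2^6 - 1 = 63
By day 6: 2^7 - 1 = 127
By day 7: 2^8 - 1 = 255
By day 7: 255 surreal numbers.

255


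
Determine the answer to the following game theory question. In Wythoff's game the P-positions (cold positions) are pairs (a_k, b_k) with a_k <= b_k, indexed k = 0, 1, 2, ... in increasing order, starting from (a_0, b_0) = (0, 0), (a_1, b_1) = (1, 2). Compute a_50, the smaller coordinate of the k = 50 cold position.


By Wythoff's theorem, a_k = floor(k * phi) and b_k = floor(k * phi^2) = a_k + k, where phi = (1 + sqrt(5))/2 is the golden ratio.
phi = (1 + sqrt(5))/2 = 1.618034
k = 50
k * phi = 50 * 1.618034 = 80.901699
a_50 = floor(k * phi) = 80

80


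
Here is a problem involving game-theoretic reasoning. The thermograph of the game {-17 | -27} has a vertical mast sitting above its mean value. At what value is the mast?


Game = {-17 | -27}, a switch {a | b} with numbers a > b.
Its thermograph has left wall a - t and right wall b + t, which meet at t = (a - b)/2, where both equal (a + b)/2. So the mast (mean value) is at (a + b)/2.
Mean = (-17 + (-27))/2 = -44/2 = -22

-22


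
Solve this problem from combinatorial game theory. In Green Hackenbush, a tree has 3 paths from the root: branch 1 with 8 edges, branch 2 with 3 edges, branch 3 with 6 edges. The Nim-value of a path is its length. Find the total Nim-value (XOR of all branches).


The tree has 3 branches from the ground vertex.
In Green Hackenbush, the Nim-value of a simple path of length k is k.
Branch 1: length 8, Nim-value = 8
Branch 2: length 3, Nim-value = 3
Branch 3: length 6, Nim-value = 6
Total Nim-value = XOR of all branch values:
0 XOR 8 = 8
8 XOR 3 = 11
11 XOR 6 = 13
Nim-value of the tree = 13

13


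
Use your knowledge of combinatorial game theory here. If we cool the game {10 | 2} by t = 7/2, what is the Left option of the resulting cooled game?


Original game: {10 | 2} (a switch {a | b} with a > b).
Cooling by t (for t below the temperature (a - b)/2 = 4) taxes each move by t: {a | b} cooled by t is {a - t | b + t}.
Cooling amount: t = 7/2
Cooled Left option: 10 - 7/2 = 13/2
Cooled Right option: 2 + 7/2 = 11/2
Cooled game: {13/2 | 11/2}
Left option = 13/2

13/2


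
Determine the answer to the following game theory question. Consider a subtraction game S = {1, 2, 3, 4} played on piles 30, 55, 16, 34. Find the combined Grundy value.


Subtraction set: {1, 2, 3, 4}
For this subtraction set, G(n) = n mod 5 (period = max + 1 = 5).
Pile 1 (size 30): G(30) = 30 mod 5 = 0
Pile 2 (size 55): G(55) = 55 mod 5 = 0
Pile 3 (size 16): G(16) = 16 mod 5 = 1
Pile 4 (size 34): G(34) = 34 mod 5 = 4
Total Grundy value = XOR of all: 0 XOR 0 XOR 1 XOR 4 = 5

5


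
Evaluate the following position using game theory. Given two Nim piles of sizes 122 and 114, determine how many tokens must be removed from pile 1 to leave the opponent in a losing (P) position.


Piles: 122 and 114
Current XOR: 122 XOR 114 = 8 (non-zero, so this is an N-position).
To make the XOR zero, we need to find a move that balances the piles.
For pile 1 (size 122): target = 122 XOR 8 = 114
We reduce pile 1 from 122 to 114.
Tokens removed: 122 - 114 = 8
Verification: 114 XOR 114 = 0

8


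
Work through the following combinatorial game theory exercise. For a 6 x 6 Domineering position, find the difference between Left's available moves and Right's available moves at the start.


Board is 6 x 6 (rows x cols).
Left (vertical) placements: (rows-1) * cols = 5 * 6 = 30
Right (horizontal) placements: rows * (cols-1) = 6 * 5 = 30
Advantage = Left - Right = 30 - 30 = 0

0


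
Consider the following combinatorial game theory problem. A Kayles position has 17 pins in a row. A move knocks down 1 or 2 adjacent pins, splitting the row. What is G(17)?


Kayles: a move removes 1 or 2 adjacent pins from a contiguous row.
Removing pins from a row of k leaves two independent rows (a, b) with a + b = k - 1 (one pin) or a + b = k - 2 (two pins); an end removal gives a = 0.
By Sprague-Grundy, G(k) = mex{ G(a) XOR G(b) } over all these splits. G(0) = 0.
G(1): splits (0,0):0^0=0 -> mex({0}) = 1
G(2): splits (0,1):0^1=1 (0,0):0^0=0 -> mex({0, 1}) = 2
G(3): splits (0,2):0^2=2 (1,1):1^1=0 (0,1):0^1=1 -> mex({0, 1, 2}) = 3
G(4): splits (0,3):0^3=3 (1,2):1^2=3 (0,2):0^2=2 (1,1):1^1=0 -> mex({0, 2, 3}) = 1
G(5): splits (0,4):0^1=1 (1,3):1^3=2 (2,2):2^2=0 (0,3):0^3=3 (1,2):1^2=3 -> mex({0, 1, 2, 3}) = 4
G(6) = mex({0, 1, 2, 4}) = 3
G(7) = mex({0, 1, 3, 4, 5}) = 2
G(8) = mex({0, 2, 3, 5, 6}) = 1
G(9) = mex({0, 1, 2, 3, 6, 7}) = 4
G(10) = mex({0, 1, 3, 4, 5, 7}) = 2
G(11) = mex({0, 1, 2, 3, 4, 5}) = 6
G(12) = mex({0, 1, 2, 3, 5, 6, 7}) = 4
G(13) = mex({0, 2, 3, 4, 6, 7}) = 1
G(14) = mex({0, 1, 4, 5, 6, 7}) = 2
G(15) = mex({0, 1, 2, 3, 4, 5, 6}) = 7
G(16) = mex({0, 2, 3, 5, 6, 7}) = 1
G(17) = mex({0, 1, 2, 3, 5, 6, 7}) = 4
Therefore G(17) = 4.

4


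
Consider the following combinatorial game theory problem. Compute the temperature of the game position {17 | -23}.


The game is {17 | -23}, a switch {a | b} with numbers a > b.
Cooling {a | b} by t gives {a - t | b + t}, which stops being hot when a - t = b + t, i.e. at t = (a - b)/2. So the temperature of a switch is (a - b)/2.
Temperature = (Left option - Right option) / 2
= (17 - (-23)) / 2
= 40 / 2
= 20

20


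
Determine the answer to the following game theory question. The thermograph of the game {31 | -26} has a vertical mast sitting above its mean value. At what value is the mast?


Game = {31 | -26}, a switch {a | b} with numbers a > b.
Its thermograph has left wall a - t and right wall b + t, which meet at t = (a - b)/2, where both equal (a + b)/2. So the mast (mean value) is at (a + b)/2.
Mean = (31 + (-26))/2 = 5/2 = 5/2

5/2


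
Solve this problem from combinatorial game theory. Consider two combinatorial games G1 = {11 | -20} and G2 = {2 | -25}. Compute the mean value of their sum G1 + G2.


G1 = {11 | -20}, G2 = {2 | -25}
Each is a switch {a | b} with numbers a > b; its mean value is (a + b)/2, and mean value is additive over game sums: m(G1 + G2) = m(G1) + m(G2).
Mean of G1 = (11 + (-20))/2 = -9/2 = -9/2
Mean of G2 = (2 + (-25))/2 = -23/2 = -23/2
Mean of G1 + G2 = -9/2 + -23/2 = -16

-16


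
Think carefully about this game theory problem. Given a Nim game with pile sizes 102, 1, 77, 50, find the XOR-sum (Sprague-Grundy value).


We need the XOR (exclusive or) of all pile sizes.
After XOR-ing pile 1 (size 102): 0 XOR 102 = 102
After XOR-ing pile 2 (size 1): 102 XOR 1 = 103
After XOR-ing pile 3 (size 77): 103 XOR 77 = 42
After XOR-ing pile 4 (size 50): 42 XOR 50 = 24
The Nim-value of this position is 24.

24


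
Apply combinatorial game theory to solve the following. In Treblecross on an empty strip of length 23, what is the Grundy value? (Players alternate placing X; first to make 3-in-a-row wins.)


Treblecross: place X on empty cells; 3-in-a-row wins.
Playing within two cells of an existing X lets the opponent win at once, so sensible play treats the cells i-2..i+2 around each X as dead. The player left with no safe cell loses, so this is a normal-play take-away game on strips of safe cells.
Placing X at cell i (0-indexed) of a strip of k safe cells leaves independent strips of sizes max(0, i-2) and max(0, k-i-3). Hence G(k) = mex{ G(max(0,i-2)) XOR G(max(0,k-i-3)) : 0 <= i < k }, with G(0) = 0.
G(1): splits (0,0):0^0=0 -> mex({0}) = 1
G(2): splits (0,0):0^0=0 -> mex({0}) = 1
G(3): splits (0,0):0^0=0 -> mex({0}) = 1
G(4): splits (0,1):0^1=1 (0,0):0^0=0 -> mex({0, 1}) = 2
G(5): splits (0,2):0^1=1 (0,1):0^1=1 (0,0):0^0=0 -> mex({0, 1}) = 2
G(6) = mex({1}) = 0
G(7) = mex({0, 1, 2}) = 3
G(8) = mex({0, 1, 2}) = 3
G(9) = mex({0, 2}) = 1
G(10) = mex({0, 2, 3}) = 1
G(11) = mex({0, 3}) = 1
G(12) = mex({1, 3}) = 0
G(13) = mex({0, 1, 2, 3}) = 4
G(14) = mex({0, 1, 2}) = 3
G(15) = mex({0, 1, 2}) = 3
G(16) = mex({0, 1, 2, 4}) = 3
G(17) = mex({0, 1, 3, 4}) = 2
G(18) = mex({0, 1, 3, 4}) = 2
G(19) = mex({0, 1, 3, 5}) = 2
G(20) = mex({0, 1, 2, 3, 5}) = 4
G(21) = mex({0, 1, 2, 3, 5}) = 4
G(22) = mex({1, 2, 6}) = 0
G(23) = mex({0, 1, 2, 3, 4, 6}) = 5
Therefore G(23) = 5.

5


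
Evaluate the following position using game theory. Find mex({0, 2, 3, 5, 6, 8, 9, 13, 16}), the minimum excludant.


Set = {0, 2, 3, 5, 6, 8, 9, 13, 16}
0 is in the set.
1 is NOT in the set. This is the mex.
mex = 1

1


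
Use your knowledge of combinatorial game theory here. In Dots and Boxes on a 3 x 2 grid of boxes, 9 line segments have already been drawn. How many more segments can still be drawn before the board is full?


Grid: 3 x 2 boxes, i.e. 4 rows and 3 columns of dots.
Horizontal edges: (rows + 1) * cols = 4 * 2 = 8
Vertical edges: rows * (cols + 1) = 3 * 3 = 9
Total edges: 8 + 9 = 17
Edges drawn: 9
Remaining: 17 - 9 = 8

8


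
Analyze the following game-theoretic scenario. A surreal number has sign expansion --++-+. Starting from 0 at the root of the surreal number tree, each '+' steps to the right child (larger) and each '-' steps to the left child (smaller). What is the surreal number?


Sign expansion: --++-+
Rule: track bounds (lo, hi), initially (-inf, +inf). On '+', the current value becomes lo and we move to the simplest number in (value, hi): value + 1 if hi = +inf, otherwise the midpoint (value + hi)/2. On '-', the current value becomes hi and we move to value - 1 if lo = -inf, otherwise the midpoint (lo + value)/2.
Start at 0.
Step 1: sign = -, move left. Bounds: (-inf, 0). Value = -1
Step 2: sign = -, move left. Bounds: (-inf, -1). Value = -2
Step 3: sign = +, move right. Bounds: (-2, -1). Value = -3/2
Step 4: sign = +, move right. Bounds: (-3/2, -1). Value = -5/4
Step 5: sign = -, move left. Bounds: (-3/2, -5/4). Value = -11/8
Step 6: sign = +, move right. Bounds: (-11/8, -5/4). Value = -21/16
The surreal number with sign expansion --++-+ is -21/16.

-21/16


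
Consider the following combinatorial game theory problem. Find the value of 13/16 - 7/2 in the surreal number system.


x = 13/16, y = 7/2
Converting to common denominator: 16
x = 13/16, y = 56/16
x - y = 13/16 - 7/2 = -43/16

-43/16


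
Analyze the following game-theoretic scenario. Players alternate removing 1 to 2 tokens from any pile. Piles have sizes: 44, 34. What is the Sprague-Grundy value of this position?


Subtraction set: {1, 2}
For this subtraction set, G(n) = n mod 3 (period = max + 1 = 3).
Pile 1 (size 44): G(44) = 44 mod 3 = 2
Pile 2 (size 34): G(34) = 34 mod 3 = 1
Total Grundy value = XOR of all: 2 XOR 1 = 3

3


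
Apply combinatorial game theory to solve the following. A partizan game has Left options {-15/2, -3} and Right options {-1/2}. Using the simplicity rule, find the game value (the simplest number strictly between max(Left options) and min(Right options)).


Left options: {-15/2, -3}, max = -3
Right options: {-1/2}, min = -1/2
All options are numbers and max(Left) < min(Right), so by the simplicity theorem the value is the simplest (earliest-born) number strictly between -3 and -1/2.
Integers -2 through -1 all lie strictly between -3 and -1/2.
Among integers, the simplest (lowest birthday = smallest |n|; 0 is born on day 0, +-n on day n) is -1.
No non-integer in the interval can be simpler: if x is a non-integer in the interval, then floor(x) or ceil(x) also lies in the interval (the interval contains an integer), and both are proper prefixes of x's sign expansion, i.e. born earlier. So the game value is -1.
Game value = -1

-1


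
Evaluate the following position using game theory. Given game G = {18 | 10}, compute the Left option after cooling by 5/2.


Original game: {18 | 10} (a switch {a | b} with a > b).
Cooling by t (for t below the temperature (a - b)/2 = 4) taxes each move by t: {a | b} cooled by t is {a - t | b + t}.
Cooling amount: t = 5/2
Cooled Left option: 18 - 5/2 = 31/2
Cooled Right option: 10 + 5/2 = 25/2
Cooled game: {31/2 | 25/2}
Left option = 31/2

31/2


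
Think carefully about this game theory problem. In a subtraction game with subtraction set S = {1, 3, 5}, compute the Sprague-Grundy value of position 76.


The subtraction set is S = {1, 3, 5}.
G(k) = mex{ G(k - s) : s in S, s <= k }. We compute iteratively: G(0) = 0.
G(1) = mex({0}) = 1
G(2) = mex({1}) = 0
G(3) = mex({0}) = 1
G(4) = mex({1}) = 0
G(5) = mex({0}) = 1
G(6) = mex({1}) = 0
Observe that G(2)..G(6) = 0, 1, 0, 1, 0 repeats G(0)..G(4) = 0, 1, 0, 1, 0.
For k >= max(S) = 5, G(k) is determined by the previous 5 values G(k-5)..G(k-1); a window of 5 consecutive values has recurred shifted by 2, so by induction G(k + 2) = G(k) for all k >= 0: the sequence is periodic from the start with period 2.
One period: G(0..1) = 0, 1.
76 mod 2 = 0, so G(76) = G(0) = 0.

0


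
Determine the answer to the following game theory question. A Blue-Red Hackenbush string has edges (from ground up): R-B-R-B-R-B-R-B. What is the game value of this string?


Edges (from ground): R-B-R-B-R-B-R-B
By Berlekamp's sign-expansion rule, a Blue-Red Hackenbush stalk has the value of the surreal number whose sign sequence is the edge sequence with B -> + and R -> -.
Sign sequence: -+-+-+-+
Trace the sign expansion in the surreal number tree, starting from 0:
Edge 1: R (sign -) -> bounds (-inf, 0), value = -1
Edge 2: B (sign +) -> bounds (-1, 0), value = -1/2
Edge 3: R (sign -) -> bounds (-1, -1/2), value = -3/4
Edge 4: B (sign +) -> bounds (-3/4, -1/2), value = -5/8
Edge 5: R (sign -) -> bounds (-3/4, -5/8), value = -11/16
Edge 6: B (sign +) -> bounds (-11/16, -5/8), value = -21/32
Edge 7: R (sign -) -> bounds (-11/16, -21/32), value = -43/64
Edge 8: B (sign +) -> bounds (-43/64, -21/32), value = -85/128
Game value = -85/128

-85/128


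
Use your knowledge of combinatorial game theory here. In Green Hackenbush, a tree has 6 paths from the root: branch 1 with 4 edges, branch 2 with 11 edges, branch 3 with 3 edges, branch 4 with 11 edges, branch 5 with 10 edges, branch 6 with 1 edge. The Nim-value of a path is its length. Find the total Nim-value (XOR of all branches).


The tree has 6 branches from the ground vertex.
In Green Hackenbush, the Nim-value of a simple path of length k is k.
Branch 1: length 4, Nim-value = 4
Branch 2: length 11, Nim-value = 11
Branch 3: length 3, Nim-value = 3
Branch 4: length 11, Nim-value = 11
Branch 5: length 10, Nim-value = 10
Branch 6: length 1, Nim-value = 1
Total Nim-value = XOR of all branch values:
0 XOR 4 = 4
4 XOR 11 = 15
15 XOR 3 = 12
12 XOR 11 = 7
7 XOR 10 = 13
13 XOR 1 = 12
Nim-value of the tree = 12

12


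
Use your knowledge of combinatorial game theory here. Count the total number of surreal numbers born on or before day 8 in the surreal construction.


Day 0: {|} = 0 is born. Count = 1.
Day n: the number of surreal numbers born by day n is 2^(n+1) - 1.
By day 0: 2^1 - 1 = 1
By day 1: 2^2 - 1 = 3
By day 2: 2^3 - 1 = 7
By day 3: 2^4 - 1 = 15
By day 4: 2^5 - 1 = 31
By day 5: 2^6 - 1 = 63
By day 6: 2^7 - 1 = 127
By day 7: 2^8 - 1 = 255
By day 8: 2^9 - 1 = 511
By day 8: 511 surreal numbers.

511


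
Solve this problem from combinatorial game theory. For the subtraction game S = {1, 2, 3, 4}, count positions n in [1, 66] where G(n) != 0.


Subtraction set S = {1, 2, 3, 4}, so G(n) = n mod 5.
G(n) = 0 when n is a multiple of 5.
Multiples of 5 in [1, 66]: 13
N-positions (nonzero Grundy) = 66 - 13 = 53

53


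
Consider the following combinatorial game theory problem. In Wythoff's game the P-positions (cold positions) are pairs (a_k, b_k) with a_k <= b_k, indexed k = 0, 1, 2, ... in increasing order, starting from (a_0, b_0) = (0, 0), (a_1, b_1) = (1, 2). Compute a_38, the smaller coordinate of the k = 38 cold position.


By Wythoff's theorem, a_k = floor(k * phi) and b_k = floor(k * phi^2) = a_k + k, where phi = (1 + sqrt(5))/2 is the golden ratio.
phi = (1 + sqrt(5))/2 = 1.618034
k = 38
k * phi = 38 * 1.618034 = 61.485292
a_38 = floor(k * phi) = 61

61


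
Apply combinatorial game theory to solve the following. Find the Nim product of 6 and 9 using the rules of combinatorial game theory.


Nim multiplication is bilinear over XOR: (u XOR v) * w = (u*w) XOR (v*w).
So we split each operand into its bit components and XOR the pairwise Nim products.
6 = 2 + 4 (as XOR of powers of 2).
9 = 1 + 8 (as XOR of powers of 2).
Using the standard Nim-product table on single bits:
  2*2 = 3,   2*4 = 8,   2*8 = 12,
  4*4 = 6,   4*8 = 11,  8*8 = 13,
and  1*x = x (identity), k*l = l*k (commutative).
Pairwise Nim products:
  2 * 1 = 2
  2 * 8 = 12
  4 * 1 = 4
  4 * 8 = 11
XOR them: 2 XOR 12 XOR 4 XOR 11 = 1.
Result: 6 * 9 = 1 (in Nim).

1


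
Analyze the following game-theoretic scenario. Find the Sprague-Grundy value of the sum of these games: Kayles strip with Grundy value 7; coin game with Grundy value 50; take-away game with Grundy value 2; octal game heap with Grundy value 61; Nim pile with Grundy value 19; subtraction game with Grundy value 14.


By the Sprague-Grundy theorem, the Grundy value of a sum of games is the XOR of individual Grundy values.
Kayles strip: Grundy value = 7. Running XOR: 0 XOR 7 = 7
coin game: Grundy value = 50. Running XOR: 7 XOR 50 = 53
take-away game: Grundy value = 2. Running XOR: 53 XOR 2 = 55
octal game heap: Grundy value = 61. Running XOR: 55 XOR 61 = 10
Nim pile: Grundy value = 19. Running XOR: 10 XOR 19 = 25
subtraction game: Grundy value = 14. Running XOR: 25 XOR 14 = 23
The combined Grundy value is 23.

23


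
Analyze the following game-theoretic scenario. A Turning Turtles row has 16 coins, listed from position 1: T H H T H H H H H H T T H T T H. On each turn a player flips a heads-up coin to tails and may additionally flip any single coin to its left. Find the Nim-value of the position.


Coins: T H H T H H H H H H T T H T T H
Key fact: a single head at position k behaves exactly like a Nim heap of size k (turning it to T and optionally flipping a coin at j < k corresponds to moving the heap from k to j, or to 0), and heads combine as a disjunctive sum (two heads at the same place would cancel, matching j XOR j = 0). So the Nim-value is the XOR of the 1-indexed positions of the heads.
Face-up positions (1-indexed): [2, 3, 5, 6, 7, 8, 9, 10, 13, 16]
XOR 0 with 2: 0 XOR 2 = 2
XOR 2 with 3: 2 XOR 3 = 1
XOR 1 with 5: 1 XOR 5 = 4
XOR 4 with 6: 4 XOR 6 = 2
XOR 2 with 7: 2 XOR 7 = 5
XOR 5 with 8: 5 XOR 8 = 13
XOR 13 with 9: 13 XOR 9 = 4
XOR 4 with 10: 4 XOR 10 = 14
XOR 14 with 13: 14 XOR 13 = 3
XOR 3 with 16: 3 XOR 16 = 19
Nim-value = 19

19


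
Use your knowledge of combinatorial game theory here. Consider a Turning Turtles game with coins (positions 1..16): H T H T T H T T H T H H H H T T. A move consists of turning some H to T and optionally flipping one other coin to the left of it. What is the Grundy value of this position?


Coins: H T H T T H T T H T H H H H T T
Key fact: a single head at position k behaves exactly like a Nim heap of size k (turning it to T and optionally flipping a coin at j < k corresponds to moving the heap from k to j, or to 0), and heads combine as a disjunctive sum (two heads at the same place would cancel, matching j XOR j = 0). So the Nim-value is the XOR of the 1-indexed positions of the heads.
Face-up positions (1-indexed): [1, 3, 6, 9, 11, 12, 13, 14]
XOR 0 with 1: 0 XOR 1 = 1
XOR 1 with 3: 1 XOR 3 = 2
XOR 2 with 6: 2 XOR 6 = 4
XOR 4 with 9: 4 XOR 9 = 13
XOR 13 with 11: 13 XOR 11 = 6
XOR 6 with 12: 6 XOR 12 = 10
XOR 10 with 13: 10 XOR 13 = 7
XOR 7 with 14: 7 XOR 14 = 9
Nim-value = 9

9


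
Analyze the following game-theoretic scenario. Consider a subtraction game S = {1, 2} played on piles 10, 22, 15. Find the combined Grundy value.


Subtraction set: {1, 2}
For this subtraction set, G(n) = n mod 3 (period = max + 1 = 3).
Pile 1 (size 10): G(10) = 10 mod 3 = 1
Pile 2 (size 22): G(22) = 22 mod 3 = 1
Pile 3 (size 15): G(15) = 15 mod 3 = 0
Total Grundy value = XOR of all: 1 XOR 1 XOR 0 = 0

0


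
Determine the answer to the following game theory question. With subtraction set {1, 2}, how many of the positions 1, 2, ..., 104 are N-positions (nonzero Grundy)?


Subtraction set S = {1, 2}, so G(n) = n mod 3.
G(n) = 0 when n is a multiple of 3.
Multiples of 3 in [1, 104]: 34
N-positions (nonzero Grundy) = 104 - 34 = 70

70


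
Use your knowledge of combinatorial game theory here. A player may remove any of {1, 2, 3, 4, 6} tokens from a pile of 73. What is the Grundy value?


The subtraction set is S = {1, 2, 3, 4, 6}.
G(k) = mex{ G(k - s) : s in S, s <= k }. We compute iteratively: G(0) = 0.
G(1) = mex({0}) = 1
G(2) = mex({0, 1}) = 2
G(3) = mex({0, 1, 2}) = 3
G(4) = mex({0, 1, 2, 3}) = 4
G(5) = mex({1, 2, 3, 4}) = 0
G(6) = mex({0, 2, 3, 4}) = 1
G(7) = mex({0, 1, 3, 4}) = 2
G(8) = mex({0, 1, 2, 4}) = 3
G(9) = mex({0, 1, 2, 3}) = 4
G(10) = mex({1, 2, 3, 4}) = 0
Observe that G(5)..G(10) = 0, 1, 2, 3, 4, 0 repeats G(0)..G(5) = 0, 1, 2, 3, 4, 0.
For k >= max(S) = 6, G(k) is determined by the previous 6 values G(k-6)..G(k-1); a window of 6 consecutive values has recurred shifted by 5, so by induction G(k + 5) = G(k) for all k >= 0: the sequence is periodic from the start with period 5.
One period: G(0..4) = 0, 1, 2, 3, 4.
73 mod 5 = 3, so G(73) = G(3) = 3.

3


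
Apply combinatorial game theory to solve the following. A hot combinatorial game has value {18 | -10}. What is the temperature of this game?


The game is {18 | -10}, a switch {a | b} with numbers a > b.
Cooling {a | b} by t gives {a - t | b + t}, which stops being hot when a - t = b + t, i.e. at t = (a - b)/2. So the temperature of a switch is (a - b)/2.
Temperature = (Left option - Right option) / 2
= (18 - (-10)) / 2
= 28 / 2
= 14

14


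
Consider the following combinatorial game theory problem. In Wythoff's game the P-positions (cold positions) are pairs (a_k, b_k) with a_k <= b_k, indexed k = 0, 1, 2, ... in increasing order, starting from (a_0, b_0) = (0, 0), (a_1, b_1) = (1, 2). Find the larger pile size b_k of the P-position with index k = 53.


By Wythoff's theorem, a_k = floor(k * phi) and b_k = floor(k * phi^2) = a_k + k, where phi = (1 + sqrt(5))/2 is the golden ratio.
phi = (1 + sqrt(5))/2 = 1.618034
phi^2 = phi + 1 = 2.618034
k = 53
k * phi^2 = 53 * 2.618034 = 138.755801
b_53 = floor(k * phi^2) = 138 (check: a_53 + k = 85 + 53 = 138)

138
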